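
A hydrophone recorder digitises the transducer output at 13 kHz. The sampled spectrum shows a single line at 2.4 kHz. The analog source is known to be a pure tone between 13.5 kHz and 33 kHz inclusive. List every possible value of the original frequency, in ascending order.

Frequencies that alias to 2.4 kHz are k·fs ± 2.4 kHz for integer k ≥ 0.
k=0: 2.4 kHz.
k=1: 10.6 kHz, 15.4 kHz.
k=2: 23.6 kHz, 28.4 kHz.
k=3: 36.6 kHz, 41.4 kHz.
Within [13.5 kHz, 33 kHz]: 15.4 kHz, 23.6 kHz, 28.4 kHz.

15.4 kHz, 23.6 kHz, 28.4 kHz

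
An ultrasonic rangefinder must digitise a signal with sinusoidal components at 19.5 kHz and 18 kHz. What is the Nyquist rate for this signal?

Highest-frequency component: 19.5 kHz.
Nyquist rate = 2 × 19.5 kHz = 39 kHz.

39 kHz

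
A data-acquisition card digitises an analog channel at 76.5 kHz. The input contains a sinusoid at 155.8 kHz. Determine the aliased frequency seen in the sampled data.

2.8 kHz

155.8 kHz mod fs = 2.8 kHz.
2.8 kHz ≤ fs/2 = 38.25 kHz, appears at 2.8 kHz.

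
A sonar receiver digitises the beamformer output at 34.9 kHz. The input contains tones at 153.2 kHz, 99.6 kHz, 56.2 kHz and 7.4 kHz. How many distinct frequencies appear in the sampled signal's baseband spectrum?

fs/2 = 17.45 kHz.
153.2 kHz mod fs = 13.6 kHz.
13.6 kHz ≤ fs/2 = 17.45 kHz, appears at 13.6 kHz.
99.6 kHz mod fs = 29.8 kHz.
29.8 kHz > fs/2 = 17.45 kHz, folds to fs − 29.8 kHz = 5.1 kHz.
56.2 kHz mod fs = 21.3 kHz.
21.3 kHz > fs/2 = 17.45 kHz, folds to fs − 21.3 kHz = 13.6 kHz.
7.4 kHz ≤ fs/2 = 17.45 kHz, passes unchanged.
Distinct values: {5.1 kHz, 7.4 kHz, 13.6 kHz} → 3.

3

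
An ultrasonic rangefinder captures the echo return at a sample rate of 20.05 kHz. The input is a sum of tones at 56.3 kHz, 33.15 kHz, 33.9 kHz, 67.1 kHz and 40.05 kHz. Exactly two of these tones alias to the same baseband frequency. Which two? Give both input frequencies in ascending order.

33.15 kHz, 67.1 kHz

fs/2 = 10.025 kHz.
56.3 kHz mod fs = 16.2 kHz.
16.2 kHz > fs/2 = 10.025 kHz, folds to fs − 16.2 kHz = 3.85 kHz.
33.15 kHz mod fs = 13.1 kHz.
13.1 kHz > fs/2 = 10.025 kHz, folds to fs − 13.1 kHz = 6.95 kHz.
33.9 kHz mod fs = 13.85 kHz.
13.85 kHz > fs/2 = 10.025 kHz, folds to fs − 13.85 kHz = 6.2 kHz.
67.1 kHz mod fs = 6.95 kHz.
6.95 kHz ≤ fs/2 = 10.025 kHz, appears at 6.95 kHz.
40.05 kHz mod fs = 20 kHz.
20 kHz > fs/2 = 10.025 kHz, folds to fs − 20 kHz = 0.05 kHz.
33.15 kHz and 67.1 kHz both map to 6.95 kHz.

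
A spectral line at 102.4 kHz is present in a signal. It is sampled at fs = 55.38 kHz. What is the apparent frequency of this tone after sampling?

102.4 kHz mod fs = 47.02 kHz.
47.02 kHz > fs/2 = 27.69 kHz, folds to fs − 47.02 kHz = 8.36 kHz.

8.36 kHz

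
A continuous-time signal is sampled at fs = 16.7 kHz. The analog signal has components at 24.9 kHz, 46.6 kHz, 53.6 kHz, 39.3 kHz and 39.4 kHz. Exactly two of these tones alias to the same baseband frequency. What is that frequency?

fs/2 = 8.35 kHz.
24.9 kHz mod fs = 8.2 kHz.
8.2 kHz ≤ fs/2 = 8.35 kHz, appears at 8.2 kHz.
46.6 kHz mod fs = 13.2 kHz.
13.2 kHz > fs/2 = 8.35 kHz, folds to fs − 13.2 kHz = 3.5 kHz.
53.6 kHz mod fs = 3.5 kHz.
3.5 kHz ≤ fs/2 = 8.35 kHz, appears at 3.5 kHz.
39.3 kHz mod fs = 5.9 kHz.
5.9 kHz ≤ fs/2 = 8.35 kHz, appears at 5.9 kHz.
39.4 kHz mod fs = 6 kHz.
6 kHz ≤ fs/2 = 8.35 kHz, appears at 6 kHz.
46.6 kHz and 53.6 kHz both map to 3.5 kHz.

3.5 kHz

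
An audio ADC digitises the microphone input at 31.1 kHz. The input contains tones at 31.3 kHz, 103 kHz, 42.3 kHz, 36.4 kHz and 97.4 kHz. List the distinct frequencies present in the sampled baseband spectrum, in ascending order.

fs/2 = 15.55 kHz.
31.3 kHz mod fs = 0.2 kHz.
0.2 kHz ≤ fs/2 = 15.55 kHz, appears at 0.2 kHz.
103 kHz mod fs = 9.7 kHz.
9.7 kHz ≤ fs/2 = 15.55 kHz, appears at 9.7 kHz.
42.3 kHz mod fs = 11.2 kHz.
11.2 kHz ≤ fs/2 = 15.55 kHz, appears at 11.2 kHz.
36.4 kHz mod fs = 5.3 kHz.
5.3 kHz ≤ fs/2 = 15.55 kHz, appears at 5.3 kHz.
97.4 kHz mod fs = 4.1 kHz.
4.1 kHz ≤ fs/2 = 15.55 kHz, appears at 4.1 kHz.
Distinct values: {0.2 kHz, 4.1 kHz, 5.3 kHz, 9.7 kHz, 11.2 kHz}.

0.2 kHz, 4.1 kHz, 5.3 kHz, 9.7 kHz, 11.2 kHz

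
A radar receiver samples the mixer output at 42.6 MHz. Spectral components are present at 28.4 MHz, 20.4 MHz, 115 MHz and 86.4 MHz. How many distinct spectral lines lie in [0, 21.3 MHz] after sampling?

fs/2 = 21.3 MHz.
28.4 MHz > fs/2 = 21.3 MHz, folds to fs − 28.4 MHz = 14.2 MHz.
20.4 MHz ≤ fs/2 = 21.3 MHz, passes unchanged.
115 MHz mod fs = 29.8 MHz.
29.8 MHz > fs/2 = 21.3 MHz, folds to fs − 29.8 MHz = 12.8 MHz.
86.4 MHz mod fs = 1.2 MHz.
1.2 MHz ≤ fs/2 = 21.3 MHz, appears at 1.2 MHz.
Distinct values: {1.2 MHz, 12.8 MHz, 14.2 MHz, 20.4 MHz} → 4.

4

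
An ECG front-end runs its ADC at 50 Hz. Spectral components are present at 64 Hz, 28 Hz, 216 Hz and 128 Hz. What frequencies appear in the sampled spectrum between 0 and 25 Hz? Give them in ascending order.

fs/2 = 25 Hz.
64 Hz mod fs = 14 Hz.
14 Hz ≤ fs/2 = 25 Hz, appears at 14 Hz.
28 Hz > fs/2 = 25 Hz, folds to fs − 28 Hz = 22 Hz.
216 Hz mod fs = 16 Hz.
16 Hz ≤ fs/2 = 25 Hz, appears at 16 Hz.
128 Hz mod fs = 28 Hz.
28 Hz > fs/2 = 25 Hz, folds to fs − 28 Hz = 22 Hz.
Distinct values: {14 Hz, 16 Hz, 22 Hz}.

14 Hz, 16 Hz, 22 Hz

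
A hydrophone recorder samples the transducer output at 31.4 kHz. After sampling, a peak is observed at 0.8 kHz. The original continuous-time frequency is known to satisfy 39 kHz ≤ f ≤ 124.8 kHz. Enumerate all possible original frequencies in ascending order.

62 kHz, 63.6 kHz, 93.4 kHz, 95 kHz, 124.8 kHz

Frequencies that alias to 0.8 kHz are k·fs ± 0.8 kHz for integer k ≥ 0.
k=0: 0.8 kHz.
k=1: 30.6 kHz, 32.2 kHz.
k=2: 62 kHz, 63.6 kHz.
k=3: 93.4 kHz, 95 kHz.
k=4: 124.8 kHz, 126.4 kHz.
k=5: 156.2 kHz, 157.8 kHz.
Within [39 kHz, 124.8 kHz]: 62 kHz, 63.6 kHz, 93.4 kHz, 95 kHz, 124.8 kHz.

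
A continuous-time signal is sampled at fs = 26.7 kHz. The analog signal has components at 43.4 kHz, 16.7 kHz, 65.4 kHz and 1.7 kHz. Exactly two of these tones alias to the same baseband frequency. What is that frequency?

10 kHz

fs/2 = 13.35 kHz.
43.4 kHz mod fs = 16.7 kHz.
16.7 kHz > fs/2 = 13.35 kHz, folds to fs − 16.7 kHz = 10 kHz.
16.7 kHz > fs/2 = 13.35 kHz, folds to fs − 16.7 kHz = 10 kHz.
65.4 kHz mod fs = 12 kHz.
12 kHz ≤ fs/2 = 13.35 kHz, appears at 12 kHz.
1.7 kHz ≤ fs/2 = 13.35 kHz, passes unchanged.
16.7 kHz and 43.4 kHz both map to 10 kHz.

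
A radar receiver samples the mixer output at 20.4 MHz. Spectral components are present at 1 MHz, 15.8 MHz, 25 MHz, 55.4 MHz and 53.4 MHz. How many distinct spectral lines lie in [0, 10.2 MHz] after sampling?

fs/2 = 10.2 MHz.
1 MHz ≤ fs/2 = 10.2 MHz, passes unchanged.
15.8 MHz > fs/2 = 10.2 MHz, folds to fs − 15.8 MHz = 4.6 MHz.
25 MHz mod fs = 4.6 MHz.
4.6 MHz ≤ fs/2 = 10.2 MHz, appears at 4.6 MHz.
55.4 MHz mod fs = 14.6 MHz.
14.6 MHz > fs/2 = 10.2 MHz, folds to fs − 14.6 MHz = 5.8 MHz.
53.4 MHz mod fs = 12.6 MHz.
12.6 MHz > fs/2 = 10.2 MHz, folds to fs − 12.6 MHz = 7.8 MHz.
Distinct values: {1 MHz, 4.6 MHz, 5.8 MHz, 7.8 MHz} → 4.

4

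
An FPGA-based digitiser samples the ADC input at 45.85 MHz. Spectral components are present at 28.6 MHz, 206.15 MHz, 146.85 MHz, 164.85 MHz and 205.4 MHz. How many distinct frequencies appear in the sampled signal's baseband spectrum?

5

fs/2 = 22.925 MHz.
28.6 MHz > fs/2 = 22.925 MHz, folds to fs − 28.6 MHz = 17.25 MHz.
206.15 MHz mod fs = 22.75 MHz.
22.75 MHz ≤ fs/2 = 22.925 MHz, appears at 22.75 MHz.
146.85 MHz mod fs = 9.3 MHz.
9.3 MHz ≤ fs/2 = 22.925 MHz, appears at 9.3 MHz.
164.85 MHz mod fs = 27.3 MHz.
27.3 MHz > fs/2 = 22.925 MHz, folds to fs − 27.3 MHz = 18.55 MHz.
205.4 MHz mod fs = 22 MHz.
22 MHz ≤ fs/2 = 22.925 MHz, appears at 22 MHz.
Distinct values: {9.3 MHz, 17.25 MHz, 18.55 MHz, 22 MHz, 22.75 MHz} → 5.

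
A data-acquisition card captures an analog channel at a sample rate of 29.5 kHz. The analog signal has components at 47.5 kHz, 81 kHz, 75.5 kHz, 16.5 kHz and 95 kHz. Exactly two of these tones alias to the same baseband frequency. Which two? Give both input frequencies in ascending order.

fs/2 = 14.75 kHz.
47.5 kHz mod fs = 18 kHz.
18 kHz > fs/2 = 14.75 kHz, folds to fs − 18 kHz = 11.5 kHz.
81 kHz mod fs = 22 kHz.
22 kHz > fs/2 = 14.75 kHz, folds to fs − 22 kHz = 7.5 kHz.
75.5 kHz mod fs = 16.5 kHz.
16.5 kHz > fs/2 = 14.75 kHz, folds to fs − 16.5 kHz = 13 kHz.
16.5 kHz > fs/2 = 14.75 kHz, folds to fs − 16.5 kHz = 13 kHz.
95 kHz mod fs = 6.5 kHz.
6.5 kHz ≤ fs/2 = 14.75 kHz, appears at 6.5 kHz.
16.5 kHz and 75.5 kHz both map to 13 kHz.

16.5 kHz, 75.5 kHz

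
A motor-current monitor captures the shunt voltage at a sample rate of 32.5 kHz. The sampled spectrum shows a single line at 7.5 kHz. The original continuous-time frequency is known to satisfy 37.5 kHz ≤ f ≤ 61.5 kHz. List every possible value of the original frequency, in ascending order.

40 kHz, 57.5 kHz

Frequencies that alias to 7.5 kHz are k·fs ± 7.5 kHz for integer k ≥ 0.
k=0: 7.5 kHz.
k=1: 25 kHz, 40 kHz.
k=2: 57.5 kHz, 72.5 kHz.
k=3: 90 kHz, 105 kHz.
Within [37.5 kHz, 61.5 kHz]: 40 kHz, 57.5 kHz.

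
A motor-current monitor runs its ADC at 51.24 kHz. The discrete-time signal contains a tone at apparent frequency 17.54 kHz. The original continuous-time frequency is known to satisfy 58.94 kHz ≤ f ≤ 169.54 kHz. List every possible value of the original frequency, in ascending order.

Frequencies that alias to 17.54 kHz are k·fs ± 17.54 kHz for integer k ≥ 0.
k=0: 17.54 kHz.
k=1: 33.7 kHz, 68.78 kHz.
k=2: 84.94 kHz, 120.02 kHz.
k=3: 136.18 kHz, 171.26 kHz.
k=4: 187.42 kHz, 222.5 kHz.
Within [58.94 kHz, 169.54 kHz]: 68.78 kHz, 84.94 kHz, 120.02 kHz, 136.18 kHz.

68.78 kHz, 84.94 kHz, 120.02 kHz, 136.18 kHz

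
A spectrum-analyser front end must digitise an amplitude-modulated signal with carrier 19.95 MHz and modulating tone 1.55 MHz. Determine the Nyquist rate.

43 MHz

AM sidebands sit at fc ± fm = 18.4 MHz and 21.5 MHz.
Highest-frequency component: 21.5 MHz.
Nyquist rate = 2 × 21.5 MHz = 43 MHz.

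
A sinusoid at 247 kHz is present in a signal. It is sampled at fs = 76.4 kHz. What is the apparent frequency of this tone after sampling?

247 kHz mod fs = 17.8 kHz.
17.8 kHz ≤ fs/2 = 38.2 kHz, appears at 17.8 kHz.

17.8 kHz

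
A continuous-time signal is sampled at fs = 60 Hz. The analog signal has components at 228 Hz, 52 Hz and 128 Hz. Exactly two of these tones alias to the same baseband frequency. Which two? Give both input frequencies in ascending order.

52 Hz, 128 Hz

fs/2 = 30 Hz.
228 Hz mod fs = 48 Hz.
48 Hz > fs/2 = 30 Hz, folds to fs − 48 Hz = 12 Hz.
52 Hz > fs/2 = 30 Hz, folds to fs − 52 Hz = 8 Hz.
128 Hz mod fs = 8 Hz.
8 Hz ≤ fs/2 = 30 Hz, appears at 8 Hz.
52 Hz and 128 Hz both map to 8 Hz.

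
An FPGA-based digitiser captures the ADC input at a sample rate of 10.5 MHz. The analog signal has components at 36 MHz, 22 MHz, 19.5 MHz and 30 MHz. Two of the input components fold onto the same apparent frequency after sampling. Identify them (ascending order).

fs/2 = 5.25 MHz.
36 MHz mod fs = 4.5 MHz.
4.5 MHz ≤ fs/2 = 5.25 MHz, appears at 4.5 MHz.
22 MHz mod fs = 1 MHz.
1 MHz ≤ fs/2 = 5.25 MHz, appears at 1 MHz.
19.5 MHz mod fs = 9 MHz.
9 MHz > fs/2 = 5.25 MHz, folds to fs − 9 MHz = 1.5 MHz.
30 MHz mod fs = 9 MHz.
9 MHz > fs/2 = 5.25 MHz, folds to fs − 9 MHz = 1.5 MHz.
19.5 MHz and 30 MHz both map to 1.5 MHz.

19.5 MHz, 30 MHz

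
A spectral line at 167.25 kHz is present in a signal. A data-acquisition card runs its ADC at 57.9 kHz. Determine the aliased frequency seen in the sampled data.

6.45 kHz

167.25 kHz mod fs = 51.45 kHz.
51.45 kHz > fs/2 = 28.95 kHz, folds to fs − 51.45 kHz = 6.45 kHz.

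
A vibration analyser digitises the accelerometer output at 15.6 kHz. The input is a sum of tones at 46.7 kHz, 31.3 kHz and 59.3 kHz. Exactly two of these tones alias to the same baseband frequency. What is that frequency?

fs/2 = 7.8 kHz.
46.7 kHz mod fs = 15.5 kHz.
15.5 kHz > fs/2 = 7.8 kHz, folds to fs − 15.5 kHz = 0.1 kHz.
31.3 kHz mod fs = 0.1 kHz.
0.1 kHz ≤ fs/2 = 7.8 kHz, appears at 0.1 kHz.
59.3 kHz mod fs = 12.5 kHz.
12.5 kHz > fs/2 = 7.8 kHz, folds to fs − 12.5 kHz = 3.1 kHz.
31.3 kHz and 46.7 kHz both map to 0.1 kHz.

0.1 kHz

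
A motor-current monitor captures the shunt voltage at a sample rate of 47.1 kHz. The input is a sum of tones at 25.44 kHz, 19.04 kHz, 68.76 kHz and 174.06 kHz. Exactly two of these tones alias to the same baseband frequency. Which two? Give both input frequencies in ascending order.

fs/2 = 23.55 kHz.
25.44 kHz > fs/2 = 23.55 kHz, folds to fs − 25.44 kHz = 21.66 kHz.
19.04 kHz ≤ fs/2 = 23.55 kHz, passes unchanged.
68.76 kHz mod fs = 21.66 kHz.
21.66 kHz ≤ fs/2 = 23.55 kHz, appears at 21.66 kHz.
174.06 kHz mod fs = 32.76 kHz.
32.76 kHz > fs/2 = 23.55 kHz, folds to fs − 32.76 kHz = 14.34 kHz.
25.44 kHz and 68.76 kHz both map to 21.66 kHz.

25.44 kHz, 68.76 kHz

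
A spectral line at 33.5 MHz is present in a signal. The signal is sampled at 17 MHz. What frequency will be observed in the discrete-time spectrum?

0.5 MHz

33.5 MHz mod fs = 16.5 MHz.
16.5 MHz > fs/2 = 8.5 MHz, folds to fs − 16.5 MHz = 0.5 MHz.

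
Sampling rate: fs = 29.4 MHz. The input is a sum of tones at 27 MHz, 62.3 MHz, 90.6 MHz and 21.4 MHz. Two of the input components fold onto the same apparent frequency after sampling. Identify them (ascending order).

27 MHz, 90.6 MHz

fs/2 = 14.7 MHz.
27 MHz > fs/2 = 14.7 MHz, folds to fs − 27 MHz = 2.4 MHz.
62.3 MHz mod fs = 3.5 MHz.
3.5 MHz ≤ fs/2 = 14.7 MHz, appears at 3.5 MHz.
90.6 MHz mod fs = 2.4 MHz.
2.4 MHz ≤ fs/2 = 14.7 MHz, appears at 2.4 MHz.
21.4 MHz > fs/2 = 14.7 MHz, folds to fs − 21.4 MHz = 8 MHz.
27 MHz and 90.6 MHz both map to 2.4 MHz.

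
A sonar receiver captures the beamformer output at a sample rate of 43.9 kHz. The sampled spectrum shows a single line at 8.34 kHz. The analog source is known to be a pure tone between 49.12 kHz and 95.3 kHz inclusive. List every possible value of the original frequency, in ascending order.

52.24 kHz, 79.46 kHz

Frequencies that alias to 8.34 kHz are k·fs ± 8.34 kHz for integer k ≥ 0.
k=0: 8.34 kHz.
k=1: 35.56 kHz, 52.24 kHz.
k=2: 79.46 kHz, 96.14 kHz.
k=3: 123.36 kHz, 140.04 kHz.
Within [49.12 kHz, 95.3 kHz]: 52.24 kHz, 79.46 kHz.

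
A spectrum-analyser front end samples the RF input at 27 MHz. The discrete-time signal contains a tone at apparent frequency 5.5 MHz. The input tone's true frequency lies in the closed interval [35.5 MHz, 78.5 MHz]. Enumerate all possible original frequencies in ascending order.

Frequencies that alias to 5.5 MHz are k·fs ± 5.5 MHz for integer k ≥ 0.
k=0: 5.5 MHz.
k=1: 21.5 MHz, 32.5 MHz.
k=2: 48.5 MHz, 59.5 MHz.
k=3: 75.5 MHz, 86.5 MHz.
k=4: 102.5 MHz, 113.5 MHz.
Within [35.5 MHz, 78.5 MHz]: 48.5 MHz, 59.5 MHz, 75.5 MHz.

48.5 MHz, 59.5 MHz, 75.5 MHz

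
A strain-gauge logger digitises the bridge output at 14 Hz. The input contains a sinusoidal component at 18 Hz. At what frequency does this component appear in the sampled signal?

18 Hz mod fs = 4 Hz.
4 Hz ≤ fs/2 = 7 Hz, appears at 4 Hz.

4 Hz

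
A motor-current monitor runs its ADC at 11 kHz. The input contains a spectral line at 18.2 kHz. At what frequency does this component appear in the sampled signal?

18.2 kHz mod fs = 7.2 kHz.
7.2 kHz > fs/2 = 5.5 kHz, folds to fs − 7.2 kHz = 3.8 kHz.

3.8 kHz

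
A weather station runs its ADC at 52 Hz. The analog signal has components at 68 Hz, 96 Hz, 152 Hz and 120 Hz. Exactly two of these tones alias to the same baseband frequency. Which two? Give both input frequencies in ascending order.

68 Hz, 120 Hz

fs/2 = 26 Hz.
68 Hz mod fs = 16 Hz.
16 Hz ≤ fs/2 = 26 Hz, appears at 16 Hz.
96 Hz mod fs = 44 Hz.
44 Hz > fs/2 = 26 Hz, folds to fs − 44 Hz = 8 Hz.
152 Hz mod fs = 48 Hz.
48 Hz > fs/2 = 26 Hz, folds to fs − 48 Hz = 4 Hz.
120 Hz mod fs = 16 Hz.
16 Hz ≤ fs/2 = 26 Hz, appears at 16 Hz.
68 Hz and 120 Hz both map to 16 Hz.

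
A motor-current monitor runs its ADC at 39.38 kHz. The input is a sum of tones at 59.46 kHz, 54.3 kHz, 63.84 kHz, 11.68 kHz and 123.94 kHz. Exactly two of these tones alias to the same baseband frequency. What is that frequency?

fs/2 = 19.69 kHz.
59.46 kHz mod fs = 20.08 kHz.
20.08 kHz > fs/2 = 19.69 kHz, folds to fs − 20.08 kHz = 19.3 kHz.
54.3 kHz mod fs = 14.92 kHz.
14.92 kHz ≤ fs/2 = 19.69 kHz, appears at 14.92 kHz.
63.84 kHz mod fs = 24.46 kHz.
24.46 kHz > fs/2 = 19.69 kHz, folds to fs − 24.46 kHz = 14.92 kHz.
11.68 kHz ≤ fs/2 = 19.69 kHz, passes unchanged.
123.94 kHz mod fs = 5.8 kHz.
5.8 kHz ≤ fs/2 = 19.69 kHz, appears at 5.8 kHz.
54.3 kHz and 63.84 kHz both map to 14.92 kHz.

14.92 kHz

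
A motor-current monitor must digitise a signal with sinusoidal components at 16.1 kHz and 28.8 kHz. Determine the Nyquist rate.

Highest-frequency component: 28.8 kHz.
Nyquist rate = 2 × 28.8 kHz = 57.6 kHz.

57.6 kHz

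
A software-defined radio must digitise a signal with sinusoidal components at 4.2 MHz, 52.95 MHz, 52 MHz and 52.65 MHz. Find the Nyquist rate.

Highest-frequency component: 52.95 MHz.
Nyquist rate = 2 × 52.95 MHz = 105.9 MHz.

105.9 MHz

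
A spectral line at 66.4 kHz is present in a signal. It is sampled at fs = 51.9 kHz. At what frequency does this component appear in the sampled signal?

66.4 kHz mod fs = 14.5 kHz.
14.5 kHz ≤ fs/2 = 25.95 kHz, appears at 14.5 kHz.

14.5 kHz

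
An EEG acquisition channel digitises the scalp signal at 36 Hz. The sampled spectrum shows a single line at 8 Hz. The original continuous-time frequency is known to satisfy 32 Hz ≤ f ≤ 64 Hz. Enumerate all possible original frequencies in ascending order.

44 Hz, 64 Hz

Frequencies that alias to 8 Hz are k·fs ± 8 Hz for integer k ≥ 0.
k=0: 8 Hz.
k=1: 28 Hz, 44 Hz.
k=2: 64 Hz, 80 Hz.
k=3: 100 Hz, 116 Hz.
Within [32 Hz, 64 Hz]: 44 Hz, 64 Hz.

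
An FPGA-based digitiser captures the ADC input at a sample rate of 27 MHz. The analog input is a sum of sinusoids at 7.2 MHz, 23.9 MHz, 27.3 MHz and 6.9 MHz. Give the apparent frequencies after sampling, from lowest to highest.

fs/2 = 13.5 MHz.
7.2 MHz ≤ fs/2 = 13.5 MHz, passes unchanged.
23.9 MHz > fs/2 = 13.5 MHz, folds to fs − 23.9 MHz = 3.1 MHz.
27.3 MHz mod fs = 0.3 MHz.
0.3 MHz ≤ fs/2 = 13.5 MHz, appears at 0.3 MHz.
6.9 MHz ≤ fs/2 = 13.5 MHz, passes unchanged.
Distinct values: {0.3 MHz, 3.1 MHz, 6.9 MHz, 7.2 MHz}.

0.3 MHz, 3.1 MHz, 6.9 MHz, 7.2 MHz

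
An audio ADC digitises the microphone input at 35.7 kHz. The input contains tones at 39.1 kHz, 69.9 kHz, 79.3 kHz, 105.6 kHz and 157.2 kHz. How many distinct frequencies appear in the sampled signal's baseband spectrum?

4

fs/2 = 17.85 kHz.
39.1 kHz mod fs = 3.4 kHz.
3.4 kHz ≤ fs/2 = 17.85 kHz, appears at 3.4 kHz.
69.9 kHz mod fs = 34.2 kHz.
34.2 kHz > fs/2 = 17.85 kHz, folds to fs − 34.2 kHz = 1.5 kHz.
79.3 kHz mod fs = 7.9 kHz.
7.9 kHz ≤ fs/2 = 17.85 kHz, appears at 7.9 kHz.
105.6 kHz mod fs = 34.2 kHz.
34.2 kHz > fs/2 = 17.85 kHz, folds to fs − 34.2 kHz = 1.5 kHz.
157.2 kHz mod fs = 14.4 kHz.
14.4 kHz ≤ fs/2 = 17.85 kHz, appears at 14.4 kHz.
Distinct values: {1.5 kHz, 3.4 kHz, 7.9 kHz, 14.4 kHz} → 4.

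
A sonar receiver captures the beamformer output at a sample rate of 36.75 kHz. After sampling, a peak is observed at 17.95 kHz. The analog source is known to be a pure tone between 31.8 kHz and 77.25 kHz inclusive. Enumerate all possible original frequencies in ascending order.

54.7 kHz, 55.55 kHz

Frequencies that alias to 17.95 kHz are k·fs ± 17.95 kHz for integer k ≥ 0.
k=0: 17.95 kHz.
k=1: 18.8 kHz, 54.7 kHz.
k=2: 55.55 kHz, 91.45 kHz.
k=3: 92.3 kHz, 128.2 kHz.
Within [31.8 kHz, 77.25 kHz]: 54.7 kHz, 55.55 kHz.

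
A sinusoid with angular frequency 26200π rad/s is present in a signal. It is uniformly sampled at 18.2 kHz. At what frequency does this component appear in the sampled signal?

5.1 kHz

ω = 26200π rad/s → f = ω/(2π) = 13100 Hz = 13.1 kHz.
13.1 kHz > fs/2 = 9.1 kHz, folds to fs − 13.1 kHz = 5.1 kHz.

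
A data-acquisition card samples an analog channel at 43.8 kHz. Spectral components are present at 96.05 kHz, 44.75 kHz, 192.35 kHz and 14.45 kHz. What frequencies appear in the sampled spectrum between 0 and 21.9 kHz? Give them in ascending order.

fs/2 = 21.9 kHz.
96.05 kHz mod fs = 8.45 kHz.
8.45 kHz ≤ fs/2 = 21.9 kHz, appears at 8.45 kHz.
44.75 kHz mod fs = 0.95 kHz.
0.95 kHz ≤ fs/2 = 21.9 kHz, appears at 0.95 kHz.
192.35 kHz mod fs = 17.15 kHz.
17.15 kHz ≤ fs/2 = 21.9 kHz, appears at 17.15 kHz.
14.45 kHz ≤ fs/2 = 21.9 kHz, passes unchanged.
Distinct values: {0.95 kHz, 8.45 kHz, 14.45 kHz, 17.15 kHz}.

0.95 kHz, 8.45 kHz, 14.45 kHz, 17.15 kHz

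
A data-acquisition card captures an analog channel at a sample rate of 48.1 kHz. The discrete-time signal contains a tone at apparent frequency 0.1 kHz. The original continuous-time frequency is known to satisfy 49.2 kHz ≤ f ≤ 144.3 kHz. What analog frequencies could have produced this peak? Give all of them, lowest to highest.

Frequencies that alias to 0.1 kHz are k·fs ± 0.1 kHz for integer k ≥ 0.
k=0: 0.1 kHz.
k=1: 48 kHz, 48.2 kHz.
k=2: 96.1 kHz, 96.3 kHz.
k=3: 144.2 kHz, 144.4 kHz.
k=4: 192.3 kHz, 192.5 kHz.
Within [49.2 kHz, 144.3 kHz]: 96.1 kHz, 96.3 kHz, 144.2 kHz.

96.1 kHz, 96.3 kHz, 144.2 kHz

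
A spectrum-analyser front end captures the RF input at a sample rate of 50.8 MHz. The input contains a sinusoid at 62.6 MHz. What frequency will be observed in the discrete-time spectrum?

11.8 MHz

62.6 MHz mod fs = 11.8 MHz.
11.8 MHz ≤ fs/2 = 25.4 MHz, appears at 11.8 MHz.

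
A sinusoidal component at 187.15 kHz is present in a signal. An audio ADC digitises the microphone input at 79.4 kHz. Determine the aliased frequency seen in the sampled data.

28.35 kHz

187.15 kHz mod fs = 28.35 kHz.
28.35 kHz ≤ fs/2 = 39.7 kHz, appears at 28.35 kHz.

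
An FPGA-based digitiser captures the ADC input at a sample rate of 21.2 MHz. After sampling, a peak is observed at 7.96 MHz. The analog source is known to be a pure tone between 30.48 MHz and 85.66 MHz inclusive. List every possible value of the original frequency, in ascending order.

34.44 MHz, 50.36 MHz, 55.64 MHz, 71.56 MHz, 76.84 MHz

Frequencies that alias to 7.96 MHz are k·fs ± 7.96 MHz for integer k ≥ 0.
k=0: 7.96 MHz.
k=1: 13.24 MHz, 29.16 MHz.
k=2: 34.44 MHz, 50.36 MHz.
k=3: 55.64 MHz, 71.56 MHz.
k=4: 76.84 MHz, 92.76 MHz.
k=5: 98.04 MHz, 113.96 MHz.
Within [30.48 MHz, 85.66 MHz]: 34.44 MHz, 50.36 MHz, 55.64 MHz, 71.56 MHz, 76.84 MHz.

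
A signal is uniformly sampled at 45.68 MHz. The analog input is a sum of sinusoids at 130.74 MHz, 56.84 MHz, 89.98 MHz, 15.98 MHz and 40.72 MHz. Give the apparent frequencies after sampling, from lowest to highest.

fs/2 = 22.84 MHz.
130.74 MHz mod fs = 39.38 MHz.
39.38 MHz > fs/2 = 22.84 MHz, folds to fs − 39.38 MHz = 6.3 MHz.
56.84 MHz mod fs = 11.16 MHz.
11.16 MHz ≤ fs/2 = 22.84 MHz, appears at 11.16 MHz.
89.98 MHz mod fs = 44.3 MHz.
44.3 MHz > fs/2 = 22.84 MHz, folds to fs − 44.3 MHz = 1.38 MHz.
15.98 MHz ≤ fs/2 = 22.84 MHz, passes unchanged.
40.72 MHz > fs/2 = 22.84 MHz, folds to fs − 40.72 MHz = 4.96 MHz.
Distinct values: {1.38 MHz, 4.96 MHz, 6.3 MHz, 11.16 MHz, 15.98 MHz}.

1.38 MHz, 4.96 MHz, 6.3 MHz, 11.16 MHz, 15.98 MHz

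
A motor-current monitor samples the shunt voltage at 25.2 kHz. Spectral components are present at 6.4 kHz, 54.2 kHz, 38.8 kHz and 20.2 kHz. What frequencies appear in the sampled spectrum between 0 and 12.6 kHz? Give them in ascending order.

3.8 kHz, 5 kHz, 6.4 kHz, 11.6 kHz

fs/2 = 12.6 kHz.
6.4 kHz ≤ fs/2 = 12.6 kHz, passes unchanged.
54.2 kHz mod fs = 3.8 kHz.
3.8 kHz ≤ fs/2 = 12.6 kHz, appears at 3.8 kHz.
38.8 kHz mod fs = 13.6 kHz.
13.6 kHz > fs/2 = 12.6 kHz, folds to fs − 13.6 kHz = 11.6 kHz.
20.2 kHz > fs/2 = 12.6 kHz, folds to fs − 20.2 kHz = 5 kHz.
Distinct values: {3.8 kHz, 5 kHz, 6.4 kHz, 11.6 kHz}.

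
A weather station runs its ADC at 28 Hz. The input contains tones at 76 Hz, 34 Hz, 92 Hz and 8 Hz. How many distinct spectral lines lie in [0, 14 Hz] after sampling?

fs/2 = 14 Hz.
76 Hz mod fs = 20 Hz.
20 Hz > fs/2 = 14 Hz, folds to fs − 20 Hz = 8 Hz.
34 Hz mod fs = 6 Hz.
6 Hz ≤ fs/2 = 14 Hz, appears at 6 Hz.
92 Hz mod fs = 8 Hz.
8 Hz ≤ fs/2 = 14 Hz, appears at 8 Hz.
8 Hz ≤ fs/2 = 14 Hz, passes unchanged.
Distinct values: {6 Hz, 8 Hz} → 2.

2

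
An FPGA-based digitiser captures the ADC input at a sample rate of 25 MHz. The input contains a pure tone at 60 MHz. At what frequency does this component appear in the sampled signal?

60 MHz mod fs = 10 MHz.
10 MHz ≤ fs/2 = 12.5 MHz, appears at 10 MHz.

10 MHz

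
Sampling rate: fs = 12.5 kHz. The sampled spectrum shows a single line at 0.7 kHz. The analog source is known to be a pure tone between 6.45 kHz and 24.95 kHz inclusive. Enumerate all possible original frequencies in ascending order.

Frequencies that alias to 0.7 kHz are k·fs ± 0.7 kHz for integer k ≥ 0.
k=0: 0.7 kHz.
k=1: 11.8 kHz, 13.2 kHz.
k=2: 24.3 kHz, 25.7 kHz.
k=3: 36.8 kHz, 38.2 kHz.
Within [6.45 kHz, 24.95 kHz]: 11.8 kHz, 13.2 kHz, 24.3 kHz.

11.8 kHz, 13.2 kHz, 24.3 kHz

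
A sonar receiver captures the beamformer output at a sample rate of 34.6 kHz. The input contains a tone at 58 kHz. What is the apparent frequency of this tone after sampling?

11.2 kHz

58 kHz mod fs = 23.4 kHz.
23.4 kHz > fs/2 = 17.3 kHz, folds to fs − 23.4 kHz = 11.2 kHz.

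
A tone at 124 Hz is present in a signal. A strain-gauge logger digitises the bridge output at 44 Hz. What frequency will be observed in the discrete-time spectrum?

8 Hz

124 Hz mod fs = 36 Hz.
36 Hz > fs/2 = 22 Hz, folds to fs − 36 Hz = 8 Hz.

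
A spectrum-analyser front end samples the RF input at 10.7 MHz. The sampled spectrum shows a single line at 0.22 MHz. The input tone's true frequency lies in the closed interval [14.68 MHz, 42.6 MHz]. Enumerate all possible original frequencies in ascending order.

21.18 MHz, 21.62 MHz, 31.88 MHz, 32.32 MHz, 42.58 MHz

Frequencies that alias to 0.22 MHz are k·fs ± 0.22 MHz for integer k ≥ 0.
k=0: 0.22 MHz.
k=1: 10.48 MHz, 10.92 MHz.
k=2: 21.18 MHz, 21.62 MHz.
k=3: 31.88 MHz, 32.32 MHz.
k=4: 42.58 MHz, 43.02 MHz.
k=5: 53.28 MHz, 53.72 MHz.
Within [14.68 MHz, 42.6 MHz]: 21.18 MHz, 21.62 MHz, 31.88 MHz, 32.32 MHz, 42.58 MHz.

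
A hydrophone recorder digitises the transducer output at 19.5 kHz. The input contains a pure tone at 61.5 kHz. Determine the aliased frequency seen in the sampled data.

61.5 kHz mod fs = 3 kHz.
3 kHz ≤ fs/2 = 9.75 kHz, appears at 3 kHz.

3 kHz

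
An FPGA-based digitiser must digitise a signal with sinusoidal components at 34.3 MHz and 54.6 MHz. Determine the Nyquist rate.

Highest-frequency component: 54.6 MHz.
Nyquist rate = 2 × 54.6 MHz = 109.2 MHz.

109.2 MHz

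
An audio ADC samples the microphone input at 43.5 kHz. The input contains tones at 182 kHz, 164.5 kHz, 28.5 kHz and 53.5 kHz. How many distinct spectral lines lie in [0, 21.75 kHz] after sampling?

4

fs/2 = 21.75 kHz.
182 kHz mod fs = 8 kHz.
8 kHz ≤ fs/2 = 21.75 kHz, appears at 8 kHz.
164.5 kHz mod fs = 34 kHz.
34 kHz > fs/2 = 21.75 kHz, folds to fs − 34 kHz = 9.5 kHz.
28.5 kHz > fs/2 = 21.75 kHz, folds to fs − 28.5 kHz = 15 kHz.
53.5 kHz mod fs = 10 kHz.
10 kHz ≤ fs/2 = 21.75 kHz, appears at 10 kHz.
Distinct values: {8 kHz, 9.5 kHz, 10 kHz, 15 kHz} → 4.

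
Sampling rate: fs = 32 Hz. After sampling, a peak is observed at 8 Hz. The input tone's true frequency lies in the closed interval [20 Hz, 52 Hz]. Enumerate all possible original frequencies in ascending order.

Frequencies that alias to 8 Hz are k·fs ± 8 Hz for integer k ≥ 0.
k=0: 8 Hz.
k=1: 24 Hz, 40 Hz.
k=2: 56 Hz, 72 Hz.
Within [20 Hz, 52 Hz]: 24 Hz, 40 Hz.

24 Hz, 40 Hz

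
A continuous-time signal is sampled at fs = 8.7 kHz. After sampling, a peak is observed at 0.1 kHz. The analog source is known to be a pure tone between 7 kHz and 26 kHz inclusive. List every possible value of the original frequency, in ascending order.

8.6 kHz, 8.8 kHz, 17.3 kHz, 17.5 kHz, 26 kHz

Frequencies that alias to 0.1 kHz are k·fs ± 0.1 kHz for integer k ≥ 0.
k=0: 0.1 kHz.
k=1: 8.6 kHz, 8.8 kHz.
k=2: 17.3 kHz, 17.5 kHz.
k=3: 26 kHz, 26.2 kHz.
k=4: 34.7 kHz, 34.9 kHz.
Within [7 kHz, 26 kHz]: 8.6 kHz, 8.8 kHz, 17.3 kHz, 17.5 kHz, 26 kHz.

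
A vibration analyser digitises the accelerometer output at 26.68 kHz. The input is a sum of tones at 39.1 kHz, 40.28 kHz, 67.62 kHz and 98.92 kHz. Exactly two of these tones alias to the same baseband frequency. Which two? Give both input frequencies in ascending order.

fs/2 = 13.34 kHz.
39.1 kHz mod fs = 12.42 kHz.
12.42 kHz ≤ fs/2 = 13.34 kHz, appears at 12.42 kHz.
40.28 kHz mod fs = 13.6 kHz.
13.6 kHz > fs/2 = 13.34 kHz, folds to fs − 13.6 kHz = 13.08 kHz.
67.62 kHz mod fs = 14.26 kHz.
14.26 kHz > fs/2 = 13.34 kHz, folds to fs − 14.26 kHz = 12.42 kHz.
98.92 kHz mod fs = 18.88 kHz.
18.88 kHz > fs/2 = 13.34 kHz, folds to fs − 18.88 kHz = 7.8 kHz.
39.1 kHz and 67.62 kHz both map to 12.42 kHz.

39.1 kHz, 67.62 kHz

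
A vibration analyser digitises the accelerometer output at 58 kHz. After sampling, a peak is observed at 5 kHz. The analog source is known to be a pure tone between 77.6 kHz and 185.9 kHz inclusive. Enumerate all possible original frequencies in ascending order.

111 kHz, 121 kHz, 169 kHz, 179 kHz

Frequencies that alias to 5 kHz are k·fs ± 5 kHz for integer k ≥ 0.
k=0: 5 kHz.
k=1: 53 kHz, 63 kHz.
k=2: 111 kHz, 121 kHz.
k=3: 169 kHz, 179 kHz.
k=4: 227 kHz, 237 kHz.
Within [77.6 kHz, 185.9 kHz]: 111 kHz, 121 kHz, 169 kHz, 179 kHz.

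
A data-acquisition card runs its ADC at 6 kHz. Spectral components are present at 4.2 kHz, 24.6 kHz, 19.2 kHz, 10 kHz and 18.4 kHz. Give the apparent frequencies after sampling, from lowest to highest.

0.4 kHz, 0.6 kHz, 1.2 kHz, 1.8 kHz, 2 kHz

fs/2 = 3 kHz.
4.2 kHz > fs/2 = 3 kHz, folds to fs − 4.2 kHz = 1.8 kHz.
24.6 kHz mod fs = 0.6 kHz.
0.6 kHz ≤ fs/2 = 3 kHz, appears at 0.6 kHz.
19.2 kHz mod fs = 1.2 kHz.
1.2 kHz ≤ fs/2 = 3 kHz, appears at 1.2 kHz.
10 kHz mod fs = 4 kHz.
4 kHz > fs/2 = 3 kHz, folds to fs − 4 kHz = 2 kHz.
18.4 kHz mod fs = 0.4 kHz.
0.4 kHz ≤ fs/2 = 3 kHz, appears at 0.4 kHz.
Distinct values: {0.4 kHz, 0.6 kHz, 1.2 kHz, 1.8 kHz, 2 kHz}.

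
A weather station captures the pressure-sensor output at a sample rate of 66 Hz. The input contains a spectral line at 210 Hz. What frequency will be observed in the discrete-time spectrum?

210 Hz mod fs = 12 Hz.
12 Hz ≤ fs/2 = 33 Hz, appears at 12 Hz.

12 Hz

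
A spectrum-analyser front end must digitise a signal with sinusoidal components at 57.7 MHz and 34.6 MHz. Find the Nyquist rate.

Highest-frequency component: 57.7 MHz.
Nyquist rate = 2 × 57.7 MHz = 115.4 MHz.

115.4 MHz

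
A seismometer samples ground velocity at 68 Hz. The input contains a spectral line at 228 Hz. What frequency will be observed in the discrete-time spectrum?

228 Hz mod fs = 24 Hz.
24 Hz ≤ fs/2 = 34 Hz, appears at 24 Hz.

24 Hz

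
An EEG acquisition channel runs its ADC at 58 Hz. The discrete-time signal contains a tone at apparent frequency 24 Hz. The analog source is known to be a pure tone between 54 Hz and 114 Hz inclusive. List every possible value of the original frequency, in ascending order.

Frequencies that alias to 24 Hz are k·fs ± 24 Hz for integer k ≥ 0.
k=0: 24 Hz.
k=1: 34 Hz, 82 Hz.
k=2: 92 Hz, 140 Hz.
k=3: 150 Hz, 198 Hz.
Within [54 Hz, 114 Hz]: 82 Hz, 92 Hz.

82 Hz, 92 Hz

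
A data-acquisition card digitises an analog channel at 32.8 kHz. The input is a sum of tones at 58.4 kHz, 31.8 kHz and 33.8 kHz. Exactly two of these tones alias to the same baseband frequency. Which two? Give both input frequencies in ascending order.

31.8 kHz, 33.8 kHz

fs/2 = 16.4 kHz.
58.4 kHz mod fs = 25.6 kHz.
25.6 kHz > fs/2 = 16.4 kHz, folds to fs − 25.6 kHz = 7.2 kHz.
31.8 kHz > fs/2 = 16.4 kHz, folds to fs − 31.8 kHz = 1 kHz.
33.8 kHz mod fs = 1 kHz.
1 kHz ≤ fs/2 = 16.4 kHz, appears at 1 kHz.
31.8 kHz and 33.8 kHz both map to 1 kHz.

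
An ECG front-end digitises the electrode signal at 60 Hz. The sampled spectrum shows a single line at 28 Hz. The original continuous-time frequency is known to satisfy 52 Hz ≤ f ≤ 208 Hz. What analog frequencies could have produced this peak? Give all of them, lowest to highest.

88 Hz, 92 Hz, 148 Hz, 152 Hz, 208 Hz

Frequencies that alias to 28 Hz are k·fs ± 28 Hz for integer k ≥ 0.
k=0: 28 Hz.
k=1: 32 Hz, 88 Hz.
k=2: 92 Hz, 148 Hz.
k=3: 152 Hz, 208 Hz.
k=4: 212 Hz, 268 Hz.
Within [52 Hz, 208 Hz]: 88 Hz, 92 Hz, 148 Hz, 152 Hz, 208 Hz.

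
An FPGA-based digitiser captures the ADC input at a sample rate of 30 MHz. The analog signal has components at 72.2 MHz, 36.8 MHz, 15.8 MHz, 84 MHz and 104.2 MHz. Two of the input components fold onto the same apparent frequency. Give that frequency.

14.2 MHz

fs/2 = 15 MHz.
72.2 MHz mod fs = 12.2 MHz.
12.2 MHz ≤ fs/2 = 15 MHz, appears at 12.2 MHz.
36.8 MHz mod fs = 6.8 MHz.
6.8 MHz ≤ fs/2 = 15 MHz, appears at 6.8 MHz.
15.8 MHz > fs/2 = 15 MHz, folds to fs − 15.8 MHz = 14.2 MHz.
84 MHz mod fs = 24 MHz.
24 MHz > fs/2 = 15 MHz, folds to fs − 24 MHz = 6 MHz.
104.2 MHz mod fs = 14.2 MHz.
14.2 MHz ≤ fs/2 = 15 MHz, appears at 14.2 MHz.
15.8 MHz and 104.2 MHz both map to 14.2 MHz.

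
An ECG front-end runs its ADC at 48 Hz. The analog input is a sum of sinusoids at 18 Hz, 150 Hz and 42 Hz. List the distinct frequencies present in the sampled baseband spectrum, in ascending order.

6 Hz, 18 Hz

fs/2 = 24 Hz.
18 Hz ≤ fs/2 = 24 Hz, passes unchanged.
150 Hz mod fs = 6 Hz.
6 Hz ≤ fs/2 = 24 Hz, appears at 6 Hz.
42 Hz > fs/2 = 24 Hz, folds to fs − 42 Hz = 6 Hz.
Distinct values: {6 Hz, 18 Hz}.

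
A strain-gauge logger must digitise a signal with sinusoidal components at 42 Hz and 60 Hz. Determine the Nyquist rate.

Highest-frequency component: 60 Hz.
Nyquist rate = 2 × 60 Hz = 120 Hz.

120 Hz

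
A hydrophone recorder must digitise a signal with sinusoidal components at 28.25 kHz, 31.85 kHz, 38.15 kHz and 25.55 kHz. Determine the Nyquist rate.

76.3 kHz

Highest-frequency component: 38.15 kHz.
Nyquist rate = 2 × 38.15 kHz = 76.3 kHz.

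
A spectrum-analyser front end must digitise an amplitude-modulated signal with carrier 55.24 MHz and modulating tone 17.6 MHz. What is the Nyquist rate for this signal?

AM sidebands sit at fc ± fm = 37.64 MHz and 72.84 MHz.
Highest-frequency component: 72.84 MHz.
Nyquist rate = 2 × 72.84 MHz = 145.68 MHz.

145.68 MHz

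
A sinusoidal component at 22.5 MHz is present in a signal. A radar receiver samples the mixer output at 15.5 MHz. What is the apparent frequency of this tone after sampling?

7 MHz

22.5 MHz mod fs = 7 MHz.
7 MHz ≤ fs/2 = 7.75 MHz, appears at 7 MHz.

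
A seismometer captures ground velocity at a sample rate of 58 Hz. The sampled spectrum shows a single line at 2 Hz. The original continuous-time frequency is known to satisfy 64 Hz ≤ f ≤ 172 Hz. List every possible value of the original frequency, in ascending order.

Frequencies that alias to 2 Hz are k·fs ± 2 Hz for integer k ≥ 0.
k=0: 2 Hz.
k=1: 56 Hz, 60 Hz.
k=2: 114 Hz, 118 Hz.
k=3: 172 Hz, 176 Hz.
k=4: 230 Hz, 234 Hz.
Within [64 Hz, 172 Hz]: 114 Hz, 118 Hz, 172 Hz.

114 Hz, 118 Hz, 172 Hz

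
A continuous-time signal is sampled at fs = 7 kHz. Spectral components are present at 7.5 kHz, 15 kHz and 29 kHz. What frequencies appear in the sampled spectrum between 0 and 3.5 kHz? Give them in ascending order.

fs/2 = 3.5 kHz.
7.5 kHz mod fs = 0.5 kHz.
0.5 kHz ≤ fs/2 = 3.5 kHz, appears at 0.5 kHz.
15 kHz mod fs = 1 kHz.
1 kHz ≤ fs/2 = 3.5 kHz, appears at 1 kHz.
29 kHz mod fs = 1 kHz.
1 kHz ≤ fs/2 = 3.5 kHz, appears at 1 kHz.
Distinct values: {0.5 kHz, 1 kHz}.

0.5 kHz, 1 kHz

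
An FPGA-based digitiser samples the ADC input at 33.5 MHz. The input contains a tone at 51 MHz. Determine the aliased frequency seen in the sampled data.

51 MHz mod fs = 17.5 MHz.
17.5 MHz > fs/2 = 16.75 MHz, folds to fs − 17.5 MHz = 16 MHz.

16 MHz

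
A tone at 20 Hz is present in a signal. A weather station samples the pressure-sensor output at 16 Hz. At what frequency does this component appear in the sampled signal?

20 Hz mod fs = 4 Hz.
4 Hz ≤ fs/2 = 8 Hz, appears at 4 Hz.

4 Hz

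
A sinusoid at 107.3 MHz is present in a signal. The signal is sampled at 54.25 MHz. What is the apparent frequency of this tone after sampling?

107.3 MHz mod fs = 53.05 MHz.
53.05 MHz > fs/2 = 27.125 MHz, folds to fs − 53.05 MHz = 1.2 MHz.

1.2 MHz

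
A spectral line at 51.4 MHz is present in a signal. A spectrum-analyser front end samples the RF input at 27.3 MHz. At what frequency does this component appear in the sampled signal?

3.2 MHz

51.4 MHz mod fs = 24.1 MHz.
24.1 MHz > fs/2 = 13.65 MHz, folds to fs − 24.1 MHz = 3.2 MHz.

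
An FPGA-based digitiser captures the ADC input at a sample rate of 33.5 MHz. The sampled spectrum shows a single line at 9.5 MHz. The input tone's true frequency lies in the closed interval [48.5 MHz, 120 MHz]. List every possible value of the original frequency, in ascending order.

57.5 MHz, 76.5 MHz, 91 MHz, 110 MHz

Frequencies that alias to 9.5 MHz are k·fs ± 9.5 MHz for integer k ≥ 0.
k=0: 9.5 MHz.
k=1: 24 MHz, 43 MHz.
k=2: 57.5 MHz, 76.5 MHz.
k=3: 91 MHz, 110 MHz.
k=4: 124.5 MHz, 143.5 MHz.
Within [48.5 MHz, 120 MHz]: 57.5 MHz, 76.5 MHz, 91 MHz, 110 MHz.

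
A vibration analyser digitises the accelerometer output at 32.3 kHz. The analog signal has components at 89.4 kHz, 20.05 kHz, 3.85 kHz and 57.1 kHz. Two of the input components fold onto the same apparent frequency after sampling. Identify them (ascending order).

fs/2 = 16.15 kHz.
89.4 kHz mod fs = 24.8 kHz.
24.8 kHz > fs/2 = 16.15 kHz, folds to fs − 24.8 kHz = 7.5 kHz.
20.05 kHz > fs/2 = 16.15 kHz, folds to fs − 20.05 kHz = 12.25 kHz.
3.85 kHz ≤ fs/2 = 16.15 kHz, passes unchanged.
57.1 kHz mod fs = 24.8 kHz.
24.8 kHz > fs/2 = 16.15 kHz, folds to fs − 24.8 kHz = 7.5 kHz.
57.1 kHz and 89.4 kHz both map to 7.5 kHz.

57.1 kHz, 89.4 kHz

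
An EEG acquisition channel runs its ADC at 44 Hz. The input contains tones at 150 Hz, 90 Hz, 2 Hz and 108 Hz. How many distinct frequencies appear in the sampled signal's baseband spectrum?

fs/2 = 22 Hz.
150 Hz mod fs = 18 Hz.
18 Hz ≤ fs/2 = 22 Hz, appears at 18 Hz.
90 Hz mod fs = 2 Hz.
2 Hz ≤ fs/2 = 22 Hz, appears at 2 Hz.
2 Hz ≤ fs/2 = 22 Hz, passes unchanged.
108 Hz mod fs = 20 Hz.
20 Hz ≤ fs/2 = 22 Hz, appears at 20 Hz.
Distinct values: {2 Hz, 18 Hz, 20 Hz} → 3.

3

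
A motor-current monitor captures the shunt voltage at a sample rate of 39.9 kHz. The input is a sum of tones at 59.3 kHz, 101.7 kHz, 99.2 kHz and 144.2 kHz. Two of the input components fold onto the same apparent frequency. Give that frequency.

fs/2 = 19.95 kHz.
59.3 kHz mod fs = 19.4 kHz.
19.4 kHz ≤ fs/2 = 19.95 kHz, appears at 19.4 kHz.
101.7 kHz mod fs = 21.9 kHz.
21.9 kHz > fs/2 = 19.95 kHz, folds to fs − 21.9 kHz = 18 kHz.
99.2 kHz mod fs = 19.4 kHz.
19.4 kHz ≤ fs/2 = 19.95 kHz, appears at 19.4 kHz.
144.2 kHz mod fs = 24.5 kHz.
24.5 kHz > fs/2 = 19.95 kHz, folds to fs − 24.5 kHz = 15.4 kHz.
59.3 kHz and 99.2 kHz both map to 19.4 kHz.

19.4 kHz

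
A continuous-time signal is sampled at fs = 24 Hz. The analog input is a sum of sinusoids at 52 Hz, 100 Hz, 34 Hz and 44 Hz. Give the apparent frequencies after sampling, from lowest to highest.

4 Hz, 10 Hz

fs/2 = 12 Hz.
52 Hz mod fs = 4 Hz.
4 Hz ≤ fs/2 = 12 Hz, appears at 4 Hz.
100 Hz mod fs = 4 Hz.
4 Hz ≤ fs/2 = 12 Hz, appears at 4 Hz.
34 Hz mod fs = 10 Hz.
10 Hz ≤ fs/2 = 12 Hz, appears at 10 Hz.
44 Hz mod fs = 20 Hz.
20 Hz > fs/2 = 12 Hz, folds to fs − 20 Hz = 4 Hz.
Distinct values: {4 Hz, 10 Hz}.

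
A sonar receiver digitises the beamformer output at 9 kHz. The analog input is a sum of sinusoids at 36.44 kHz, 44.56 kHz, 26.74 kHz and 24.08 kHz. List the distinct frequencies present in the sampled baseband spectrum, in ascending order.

fs/2 = 4.5 kHz.
36.44 kHz mod fs = 0.44 kHz.
0.44 kHz ≤ fs/2 = 4.5 kHz, appears at 0.44 kHz.
44.56 kHz mod fs = 8.56 kHz.
8.56 kHz > fs/2 = 4.5 kHz, folds to fs − 8.56 kHz = 0.44 kHz.
26.74 kHz mod fs = 8.74 kHz.
8.74 kHz > fs/2 = 4.5 kHz, folds to fs − 8.74 kHz = 0.26 kHz.
24.08 kHz mod fs = 6.08 kHz.
6.08 kHz > fs/2 = 4.5 kHz, folds to fs − 6.08 kHz = 2.92 kHz.
Distinct values: {0.26 kHz, 0.44 kHz, 2.92 kHz}.

0.26 kHz, 0.44 kHz, 2.92 kHz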